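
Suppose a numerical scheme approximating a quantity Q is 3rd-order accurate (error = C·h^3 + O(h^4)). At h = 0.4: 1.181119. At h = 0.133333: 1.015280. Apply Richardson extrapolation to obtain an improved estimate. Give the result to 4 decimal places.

1.0089

The leading error scales as h^3; refining by a factor of 3 reduces it by 3^3 = 27.
Extrapolated value = (27·A(h/3) − A(h)) / (27 − 1)
= (27·1.015280 − 1.181119) / 26
= 26.231441 / 26 = 1.008902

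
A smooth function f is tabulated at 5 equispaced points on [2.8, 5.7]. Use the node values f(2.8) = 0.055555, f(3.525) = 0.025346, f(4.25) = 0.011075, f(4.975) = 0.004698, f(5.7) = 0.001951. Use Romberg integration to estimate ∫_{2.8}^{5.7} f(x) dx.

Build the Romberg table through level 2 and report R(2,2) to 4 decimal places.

R(0,0) (trapezoid, 1 panel, h=2.9000): 0.083384
R(1,0) (trapezoid, 2 panels, h=1.4500): 0.057751
R(2,0) (trapezoid, 4 panels, h=0.7250): 0.050657
R(1,1) = 0.057751 + (0.057751 − 0.083384)/3 = 0.049207
R(2,1) = 0.050657 + (0.050657 − 0.057751)/3 = 0.048292
R(2,2) = 0.048292 + (0.048292 − 0.049207)/15 = 0.048231

0.0482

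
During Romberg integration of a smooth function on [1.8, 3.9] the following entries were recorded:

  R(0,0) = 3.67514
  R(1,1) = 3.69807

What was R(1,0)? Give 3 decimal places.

3.692

From R(1,1) = (4·R(1,0) − R(0,0))/3, solve for R(1,0):
4·R(1,0) = 3·3.69807 + 3.67514 = 14.76935
R(1,0) = 3.69234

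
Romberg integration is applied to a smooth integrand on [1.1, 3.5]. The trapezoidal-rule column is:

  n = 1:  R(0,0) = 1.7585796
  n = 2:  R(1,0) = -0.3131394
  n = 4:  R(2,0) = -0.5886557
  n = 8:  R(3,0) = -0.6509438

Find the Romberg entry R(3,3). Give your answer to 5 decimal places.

R(1,1) = (4·(-0.3131394) − 1.7585796) / 3 = -1.0037124
R(2,1) = (4·(-0.5886557) − (-0.3131394)) / 3 = -0.6804945
R(3,1) = (4·(-0.6509438) − (-0.5886557)) / 3 = -0.6717065
R(2,2) = -0.6804945 + (-0.6804945 − (-1.0037124))/15 = -0.6589466
R(3,2) = (16·(-0.6717065) − (-0.6804945)) / 15 = -0.6711206
R(3,3) = -0.6711206 + (-0.6711206 − (-0.6589466))/63 = -0.6713138

-0.67131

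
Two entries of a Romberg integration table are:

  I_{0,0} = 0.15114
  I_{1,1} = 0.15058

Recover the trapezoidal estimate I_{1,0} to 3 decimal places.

0.151

From I_{1,1} = (4·I_{1,0} − I_{0,0})/3, solve for I_{1,0}:
4·I_{1,0} = 3·0.15058 + 0.15114 = 0.60288
I_{1,0} = 0.15072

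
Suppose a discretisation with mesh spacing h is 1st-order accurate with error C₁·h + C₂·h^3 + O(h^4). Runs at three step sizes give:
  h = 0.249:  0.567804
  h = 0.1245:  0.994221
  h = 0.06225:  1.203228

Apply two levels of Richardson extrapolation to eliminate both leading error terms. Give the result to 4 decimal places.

First eliminate the h term (factor 2^1 = 2):
  B₁ = (2·0.994221 − 0.567804)/1 = 1.420638
  B₂ = (2·1.203228 − 0.994221)/1 = 1.412235
Then eliminate the h^3 term (factor 2^3 = 8):
  (8·1.412235 − 1.420638)/7 = 1.411035

1.4110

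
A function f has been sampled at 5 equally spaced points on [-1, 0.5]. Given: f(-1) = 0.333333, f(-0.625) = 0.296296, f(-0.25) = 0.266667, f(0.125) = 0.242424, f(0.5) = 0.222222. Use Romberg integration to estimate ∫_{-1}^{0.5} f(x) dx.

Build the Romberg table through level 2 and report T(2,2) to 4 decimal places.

T(0,0) (trapezoid, 1 panel, h=1.5000): 0.416666
T(1,0) (trapezoid, 2 panels, h=0.7500): 0.408333
T(2,0) (trapezoid, 4 panels, h=0.3750): 0.406187
T(1,1) = 0.408333 + (0.408333 − 0.416666)/3 = 0.405555
T(2,1) = 0.406187 + (0.406187 − 0.408333)/3 = 0.405472
T(2,2) = 0.405472 + (0.405472 − 0.405555)/15 = 0.405466

0.4055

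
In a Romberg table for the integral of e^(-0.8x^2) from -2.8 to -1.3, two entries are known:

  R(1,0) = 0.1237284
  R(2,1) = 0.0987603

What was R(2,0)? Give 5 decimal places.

From R(2,1) = (4·R(2,0) − R(1,0))/3, solve for R(2,0):
4·R(2,0) = 3·0.0987603 + 0.1237284 = 0.4200093
R(2,0) = 0.1050023

0.10500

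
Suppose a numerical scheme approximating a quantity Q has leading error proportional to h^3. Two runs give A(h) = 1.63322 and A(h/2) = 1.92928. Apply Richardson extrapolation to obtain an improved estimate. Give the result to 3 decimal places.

Extrapolated value = (8·A(h/2) − A(h)) / (8 − 1)
= (8·1.92928 − 1.63322) / 7
= 13.80102 / 7 = 1.97157

1.972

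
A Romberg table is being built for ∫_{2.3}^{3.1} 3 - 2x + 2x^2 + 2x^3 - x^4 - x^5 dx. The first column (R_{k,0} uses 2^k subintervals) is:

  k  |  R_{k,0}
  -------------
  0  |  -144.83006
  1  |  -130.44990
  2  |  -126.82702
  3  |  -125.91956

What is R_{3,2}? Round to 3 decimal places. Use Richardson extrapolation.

-125.617

Richardson extrapolation on the trapezoidal column (denominator 4−1=3):
R_{2,1} = (4·(-126.82702) − (-130.44990)) / 3 = -125.61939
R_{3,1} = -125.91956 + (-125.91956 − (-126.82702))/3 = -125.61707
R_{3,2} = -125.61707 + (-125.61707 − (-125.61939))/15 = -125.61692
(Column j=1 coincides with Simpson's rule on the same nodes.)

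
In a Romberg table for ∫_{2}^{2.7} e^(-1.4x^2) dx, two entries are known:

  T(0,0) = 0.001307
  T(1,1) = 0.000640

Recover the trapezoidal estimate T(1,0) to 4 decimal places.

0.0008

From T(1,1) = (4·T(1,0) − T(0,0))/3, solve for T(1,0):
4·T(1,0) = 3·0.000640 + 0.001307 = 0.003227
T(1,0) = 0.000807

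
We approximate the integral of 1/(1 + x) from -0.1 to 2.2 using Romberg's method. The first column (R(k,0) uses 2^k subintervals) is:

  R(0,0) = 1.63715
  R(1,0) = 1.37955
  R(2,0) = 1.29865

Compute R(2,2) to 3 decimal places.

1.270

R(1,1) = 1.37955 + (1.37955 − 1.63715)/3 = 1.29368
R(2,1) = 1.29865 + (1.29865 − 1.37955)/3 = 1.27168
R(2,2) = (16·1.27168 − 1.29368) / 15 = 1.27021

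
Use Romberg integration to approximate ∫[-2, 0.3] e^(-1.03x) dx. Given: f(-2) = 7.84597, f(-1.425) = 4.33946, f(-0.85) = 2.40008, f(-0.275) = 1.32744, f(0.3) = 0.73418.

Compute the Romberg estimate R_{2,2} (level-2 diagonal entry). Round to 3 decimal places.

6.905

R_{0,0} (trapezoid, 1 panel, h=2.3000): 9.86717
R_{1,0} (trapezoid, 2 panels, h=1.1500): 7.69368
R_{2,0} (trapezoid, 4 panels, h=0.5750): 7.10531
R_{1,1} = 7.69368 + (7.69368 − 9.86717)/3 = 6.96918
R_{2,1} = 7.10531 + (7.10531 − 7.69368)/3 = 6.90919
R_{2,2} = 6.90919 + (6.90919 − 6.96918)/15 = 6.90519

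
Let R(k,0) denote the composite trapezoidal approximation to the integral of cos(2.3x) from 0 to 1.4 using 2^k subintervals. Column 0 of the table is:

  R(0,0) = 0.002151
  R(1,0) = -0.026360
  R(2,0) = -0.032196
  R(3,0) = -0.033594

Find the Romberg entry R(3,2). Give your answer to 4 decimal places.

-0.0341

R(2,1) = -0.032196 + (-0.032196 − (-0.026360))/3 = -0.034141
R(3,1) = -0.033594 + (-0.033594 − (-0.032196))/3 = -0.034060
R(3,2) = (16·(-0.034060) − (-0.034141)) / 15 = -0.034055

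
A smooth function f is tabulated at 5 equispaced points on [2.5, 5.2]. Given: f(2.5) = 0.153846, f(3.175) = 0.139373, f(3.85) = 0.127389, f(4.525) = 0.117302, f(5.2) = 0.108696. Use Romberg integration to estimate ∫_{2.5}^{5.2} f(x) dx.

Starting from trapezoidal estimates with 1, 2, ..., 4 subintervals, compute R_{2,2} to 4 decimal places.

0.3474

R_{0,0} (trapezoid, 1 panel, h=2.7000): 0.354432
R_{1,0} (trapezoid, 2 panels, h=1.3500): 0.349191
R_{2,0} (trapezoid, 4 panels, h=0.6750): 0.347851
R_{1,1} = 0.349191 + (0.349191 − 0.354432)/3 = 0.347444
R_{2,1} = 0.347851 + (0.347851 − 0.349191)/3 = 0.347404
R_{2,2} = 0.347404 + (0.347404 − 0.347444)/15 = 0.347401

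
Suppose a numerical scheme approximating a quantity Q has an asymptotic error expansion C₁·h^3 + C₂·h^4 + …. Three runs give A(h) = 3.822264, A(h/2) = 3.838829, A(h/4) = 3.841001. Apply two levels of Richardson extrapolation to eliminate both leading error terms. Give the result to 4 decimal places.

First eliminate the h^3 term (factor 2^3 = 8):
  B₁ = (8·3.838829 − 3.822264)/7 = 3.841195
  B₂ = (8·3.841001 − 3.838829)/7 = 3.841311
Then eliminate the h^4 term (factor 2^4 = 16):
  (16·3.841311 − 3.841195)/15 = 3.841319

3.8413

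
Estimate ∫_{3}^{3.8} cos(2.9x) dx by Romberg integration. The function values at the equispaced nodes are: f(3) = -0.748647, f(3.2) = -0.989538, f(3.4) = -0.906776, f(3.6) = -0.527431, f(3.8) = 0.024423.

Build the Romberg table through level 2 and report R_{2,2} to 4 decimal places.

R_{0,0} (trapezoid, 1 panel, h=0.8000): -0.289690
R_{1,0} (trapezoid, 2 panels, h=0.4000): -0.507555
R_{2,0} (trapezoid, 4 panels, h=0.2000): -0.557171
R_{1,1} = -0.507555 + (-0.507555 − (-0.289690))/3 = -0.580177
R_{2,1} = -0.557171 + (-0.557171 − (-0.507555))/3 = -0.573710
R_{2,2} = -0.573710 + (-0.573710 − (-0.580177))/15 = -0.573279

-0.5733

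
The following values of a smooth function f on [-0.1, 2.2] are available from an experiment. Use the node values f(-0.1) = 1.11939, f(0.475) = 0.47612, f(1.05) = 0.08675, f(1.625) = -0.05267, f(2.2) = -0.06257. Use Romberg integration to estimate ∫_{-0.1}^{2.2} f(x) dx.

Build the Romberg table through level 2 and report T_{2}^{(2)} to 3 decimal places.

T_{0}^{(0)} (trapezoid, 1 panel, h=2.3000): 1.21534
T_{1}^{(0)} (trapezoid, 2 panels, h=1.1500): 0.70743
T_{2}^{(0)} (trapezoid, 4 panels, h=0.5750): 0.59720
T_{1}^{(1)} = 0.70743 + (0.70743 − 1.21534)/3 = 0.53813
T_{2}^{(1)} = 0.59720 + (0.59720 − 0.70743)/3 = 0.56046
T_{2}^{(2)} = 0.56046 + (0.56046 − 0.53813)/15 = 0.56195

0.562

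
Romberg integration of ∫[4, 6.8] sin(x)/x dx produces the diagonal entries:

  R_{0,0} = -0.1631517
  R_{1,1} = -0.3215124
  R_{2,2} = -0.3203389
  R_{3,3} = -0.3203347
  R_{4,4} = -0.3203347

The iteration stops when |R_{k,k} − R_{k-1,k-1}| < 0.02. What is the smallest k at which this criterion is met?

|R_{1,1} − R_{0,0}| = 0.1583607 ≥ 0.02
|R_{2,2} − R_{1,1}| = 0.0011735 < 0.02

k = 2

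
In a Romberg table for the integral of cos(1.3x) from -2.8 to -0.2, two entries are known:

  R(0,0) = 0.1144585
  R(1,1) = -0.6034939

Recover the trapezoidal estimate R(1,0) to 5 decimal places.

From R(1,1) = (4·R(1,0) − R(0,0))/3, solve for R(1,0):
4·R(1,0) = 3·(-0.6034939) + 0.1144585 = -1.6960232
R(1,0) = -0.4240058

-0.42401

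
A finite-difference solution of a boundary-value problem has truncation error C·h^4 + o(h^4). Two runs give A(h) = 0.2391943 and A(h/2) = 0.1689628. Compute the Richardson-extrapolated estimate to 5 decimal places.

0.16428

The leading error scales as h^4; refining by a factor of 2 reduces it by 2^4 = 16.
Extrapolated value = (16·A(h/2) − A(h)) / (16 − 1)
= (16·0.1689628 − 0.2391943) / 15
= 2.4642105 / 15 = 0.1642807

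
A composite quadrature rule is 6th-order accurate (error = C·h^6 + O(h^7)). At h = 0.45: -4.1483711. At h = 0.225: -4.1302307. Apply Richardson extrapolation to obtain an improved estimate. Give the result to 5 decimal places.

Extrapolated value = (64·A(h/2) − A(h)) / (64 − 1)
= (64·(-4.1302307) − (-4.1483711)) / 63
= -260.1863937 / 63 = -4.1299428

-4.12994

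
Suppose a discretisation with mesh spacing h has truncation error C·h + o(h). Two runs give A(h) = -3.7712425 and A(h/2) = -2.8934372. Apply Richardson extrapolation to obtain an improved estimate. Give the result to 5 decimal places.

Extrapolated value = (2·A(h/2) − A(h)) / (2 − 1)
= (2·(-2.8934372) − (-3.7712425)) / 1
= -2.0156319 / 1 = -2.0156319

-2.01563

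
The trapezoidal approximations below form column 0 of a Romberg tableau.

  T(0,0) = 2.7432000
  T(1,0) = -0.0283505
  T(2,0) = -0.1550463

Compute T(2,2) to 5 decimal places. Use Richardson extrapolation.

-0.14695

T(1,1) = -0.0283505 + (-0.0283505 − 2.7432000)/3 = -0.9522007
T(2,1) = (4·(-0.1550463) − (-0.0283505)) / 3 = -0.1972782
T(2,2) = -0.1972782 + (-0.1972782 − (-0.9522007))/15 = -0.1469500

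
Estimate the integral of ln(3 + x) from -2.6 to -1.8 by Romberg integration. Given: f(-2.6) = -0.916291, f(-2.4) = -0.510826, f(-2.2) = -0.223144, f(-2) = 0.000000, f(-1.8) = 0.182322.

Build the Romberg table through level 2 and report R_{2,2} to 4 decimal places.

R_{0,0} (trapezoid, 1 panel, h=0.8000): -0.293588
R_{1,0} (trapezoid, 2 panels, h=0.4000): -0.236051
R_{2,0} (trapezoid, 4 panels, h=0.2000): -0.220191
R_{1,1} = -0.236051 + (-0.236051 − (-0.293588))/3 = -0.216872
R_{2,1} = -0.220191 + (-0.220191 − (-0.236051))/3 = -0.214904
R_{2,2} = -0.214904 + (-0.214904 − (-0.216872))/15 = -0.214773

-0.2148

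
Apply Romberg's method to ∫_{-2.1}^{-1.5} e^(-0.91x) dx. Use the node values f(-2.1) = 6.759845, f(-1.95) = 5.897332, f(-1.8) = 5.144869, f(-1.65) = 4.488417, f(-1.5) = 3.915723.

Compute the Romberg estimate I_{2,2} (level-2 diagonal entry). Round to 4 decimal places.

I_{0,0} (trapezoid, 1 panel, h=0.6000): 3.202670
I_{1,0} (trapezoid, 2 panels, h=0.3000): 3.144796
I_{2,0} (trapezoid, 4 panels, h=0.1500): 3.130260
I_{1,1} = 3.144796 + (3.144796 − 3.202670)/3 = 3.125505
I_{2,1} = 3.130260 + (3.130260 − 3.144796)/3 = 3.125415
I_{2,2} = 3.125415 + (3.125415 − 3.125505)/15 = 3.125409

3.1254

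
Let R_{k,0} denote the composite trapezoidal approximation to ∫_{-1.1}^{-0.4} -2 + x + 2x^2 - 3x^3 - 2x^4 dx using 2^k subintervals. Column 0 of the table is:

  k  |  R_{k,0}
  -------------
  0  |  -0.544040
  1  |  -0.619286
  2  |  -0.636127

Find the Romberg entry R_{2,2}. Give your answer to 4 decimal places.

-0.6416

Richardson extrapolation on the trapezoidal column (denominator 4−1=3):
R_{1,1} = -0.619286 + (-0.619286 − (-0.544040))/3 = -0.644368
R_{2,1} = -0.636127 + (-0.636127 − (-0.619286))/3 = -0.641741
R_{2,2} = (16·(-0.641741) − (-0.644368)) / 15 = -0.641566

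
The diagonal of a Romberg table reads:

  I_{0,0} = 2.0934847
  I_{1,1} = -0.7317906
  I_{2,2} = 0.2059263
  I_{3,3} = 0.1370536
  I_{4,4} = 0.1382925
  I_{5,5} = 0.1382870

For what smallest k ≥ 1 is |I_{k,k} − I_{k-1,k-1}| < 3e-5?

k = 5

|I_{1,1} − I_{0,0}| = 2.8252753 ≥ 3e-5
|I_{2,2} − I_{1,1}| = 0.9377169 ≥ 3e-5
|I_{3,3} − I_{2,2}| = 0.0688727 ≥ 3e-5
|I_{4,4} − I_{3,3}| = 0.0012389 ≥ 3e-5
|I_{5,5} − I_{4,4}| = 0.0000055 < 3e-5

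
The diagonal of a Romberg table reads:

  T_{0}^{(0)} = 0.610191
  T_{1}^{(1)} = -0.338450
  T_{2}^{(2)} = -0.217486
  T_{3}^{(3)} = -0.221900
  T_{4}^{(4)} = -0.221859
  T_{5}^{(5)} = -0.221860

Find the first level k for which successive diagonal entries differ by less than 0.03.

|T_{1}^{(1)} − T_{0}^{(0)}| = 0.948641 ≥ 0.03
|T_{2}^{(2)} − T_{1}^{(1)}| = 0.120964 ≥ 0.03
|T_{3}^{(3)} − T_{2}^{(2)}| = 0.004414 < 0.03

k = 3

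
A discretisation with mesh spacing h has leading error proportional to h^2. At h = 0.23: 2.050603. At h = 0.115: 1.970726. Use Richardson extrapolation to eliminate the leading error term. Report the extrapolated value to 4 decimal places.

1.9441

The leading error scales as h^2; refining by a factor of 2 reduces it by 2^2 = 4.
Extrapolated value = (4·A(h/2) − A(h)) / (4 − 1)
= (4·1.970726 − 2.050603) / 3
= 5.832301 / 3 = 1.944100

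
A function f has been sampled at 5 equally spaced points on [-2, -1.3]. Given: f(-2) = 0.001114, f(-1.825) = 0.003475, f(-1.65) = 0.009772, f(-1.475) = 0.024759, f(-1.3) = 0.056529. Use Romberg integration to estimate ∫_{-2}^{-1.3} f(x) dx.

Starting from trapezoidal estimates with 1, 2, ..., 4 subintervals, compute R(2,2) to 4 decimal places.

R(0,0) (trapezoid, 1 panel, h=0.7000): 0.020175
R(1,0) (trapezoid, 2 panels, h=0.3500): 0.013508
R(2,0) (trapezoid, 4 panels, h=0.1750): 0.011695
R(1,1) = 0.013508 + (0.013508 − 0.020175)/3 = 0.011286
R(2,1) = 0.011695 + (0.011695 − 0.013508)/3 = 0.011091
R(2,2) = 0.011091 + (0.011091 − 0.011286)/15 = 0.011078

0.0111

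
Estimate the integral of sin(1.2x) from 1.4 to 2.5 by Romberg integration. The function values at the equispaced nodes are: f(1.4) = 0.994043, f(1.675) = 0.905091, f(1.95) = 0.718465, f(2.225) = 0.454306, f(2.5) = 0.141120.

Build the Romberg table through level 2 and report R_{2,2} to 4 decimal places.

R_{0,0} (trapezoid, 1 panel, h=1.1000): 0.624340
R_{1,0} (trapezoid, 2 panels, h=0.5500): 0.707326
R_{2,0} (trapezoid, 4 panels, h=0.2750): 0.727497
R_{1,1} = 0.707326 + (0.707326 − 0.624340)/3 = 0.734988
R_{2,1} = 0.727497 + (0.727497 − 0.707326)/3 = 0.734221
R_{2,2} = 0.734221 + (0.734221 − 0.734988)/15 = 0.734170

0.7342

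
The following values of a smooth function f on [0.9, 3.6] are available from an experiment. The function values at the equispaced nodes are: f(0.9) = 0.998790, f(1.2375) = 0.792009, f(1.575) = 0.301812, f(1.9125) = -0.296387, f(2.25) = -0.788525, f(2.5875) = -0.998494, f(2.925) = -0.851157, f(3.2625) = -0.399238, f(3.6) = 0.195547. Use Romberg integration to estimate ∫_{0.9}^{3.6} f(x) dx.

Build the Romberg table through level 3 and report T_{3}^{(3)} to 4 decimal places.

T_{0}^{(0)} (trapezoid, 1 panel, h=2.7000): 1.612355
T_{1}^{(0)} (trapezoid, 2 panels, h=1.3500): -0.258331
T_{2}^{(0)} (trapezoid, 4 panels, h=0.6750): -0.499974
T_{3}^{(0)} (trapezoid, 8 panels, h=0.3375): -0.554449
T_{1}^{(1)} = -0.258331 + (-0.258331 − 1.612355)/3 = -0.881893
T_{2}^{(1)} = -0.499974 + (-0.499974 − (-0.258331))/3 = -0.580522
T_{3}^{(1)} = -0.554449 + (-0.554449 − (-0.499974))/3 = -0.572607
T_{2}^{(2)} = -0.580522 + (-0.580522 − (-0.881893))/15 = -0.560431
T_{3}^{(2)} = -0.572607 + (-0.572607 − (-0.580522))/15 = -0.572079
T_{3}^{(3)} = -0.572079 + (-0.572079 − (-0.560431))/63 = -0.572264

-0.5723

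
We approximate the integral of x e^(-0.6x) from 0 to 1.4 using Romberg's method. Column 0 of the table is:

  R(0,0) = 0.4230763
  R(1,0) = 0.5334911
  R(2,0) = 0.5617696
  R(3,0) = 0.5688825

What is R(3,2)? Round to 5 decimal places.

0.57126

R(2,1) = (4·0.5617696 − 0.5334911) / 3 = 0.5711958
R(3,1) = 0.5688825 + (0.5688825 − 0.5617696)/3 = 0.5712535
R(3,2) = (16·0.5712535 − 0.5711958) / 15 = 0.5712573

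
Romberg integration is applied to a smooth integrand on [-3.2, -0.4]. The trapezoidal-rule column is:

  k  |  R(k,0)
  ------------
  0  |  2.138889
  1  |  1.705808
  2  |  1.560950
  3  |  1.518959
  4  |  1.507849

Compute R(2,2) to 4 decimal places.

1.5094

R(1,1) = 1.705808 + (1.705808 − 2.138889)/3 = 1.561448
R(2,1) = 1.560950 + (1.560950 − 1.705808)/3 = 1.512664
R(2,2) = (16·1.512664 − 1.561448) / 15 = 1.509412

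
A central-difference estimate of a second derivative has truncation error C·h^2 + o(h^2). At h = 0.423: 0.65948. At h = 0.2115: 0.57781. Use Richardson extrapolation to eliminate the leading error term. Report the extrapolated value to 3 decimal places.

0.551

The leading error scales as h^2; refining by a factor of 2 reduces it by 2^2 = 4.
Extrapolated value = (4·A(h/2) − A(h)) / (4 − 1)
= (4·0.57781 − 0.65948) / 3
= 1.65176 / 3 = 0.55059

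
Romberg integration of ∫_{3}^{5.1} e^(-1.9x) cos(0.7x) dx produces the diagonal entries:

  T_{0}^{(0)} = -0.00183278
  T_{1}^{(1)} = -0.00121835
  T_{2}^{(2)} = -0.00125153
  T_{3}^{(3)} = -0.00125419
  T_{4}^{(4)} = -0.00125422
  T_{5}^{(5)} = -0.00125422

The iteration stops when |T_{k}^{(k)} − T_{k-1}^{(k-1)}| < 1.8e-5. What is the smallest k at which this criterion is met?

|T_{1}^{(1)} − T_{0}^{(0)}| = 0.00061443 ≥ 1.8e-5
|T_{2}^{(2)} − T_{1}^{(1)}| = 0.00003318 ≥ 1.8e-5
|T_{3}^{(3)} − T_{2}^{(2)}| = 0.00000266 < 1.8e-5

k = 3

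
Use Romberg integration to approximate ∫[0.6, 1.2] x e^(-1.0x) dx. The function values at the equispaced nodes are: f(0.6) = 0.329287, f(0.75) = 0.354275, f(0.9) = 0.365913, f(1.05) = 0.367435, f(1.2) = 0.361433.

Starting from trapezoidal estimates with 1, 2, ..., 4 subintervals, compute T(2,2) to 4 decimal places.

T(0,0) (trapezoid, 1 panel, h=0.6000): 0.207216
T(1,0) (trapezoid, 2 panels, h=0.3000): 0.213382
T(2,0) (trapezoid, 4 panels, h=0.1500): 0.214947
T(1,1) = 0.213382 + (0.213382 − 0.207216)/3 = 0.215437
T(2,1) = 0.214947 + (0.214947 − 0.213382)/3 = 0.215469
T(2,2) = 0.215469 + (0.215469 − 0.215437)/15 = 0.215471

0.2155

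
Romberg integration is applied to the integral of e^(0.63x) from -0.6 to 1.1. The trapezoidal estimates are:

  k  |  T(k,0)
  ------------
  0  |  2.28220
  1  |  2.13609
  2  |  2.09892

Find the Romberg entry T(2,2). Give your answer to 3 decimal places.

2.086

Richardson extrapolation on the trapezoidal column (denominator 4−1=3):
T(1,1) = (4·2.13609 − 2.28220) / 3 = 2.08739
T(2,1) = 2.09892 + (2.09892 − 2.13609)/3 = 2.08653
T(2,2) = 2.08653 + (2.08653 − 2.08739)/15 = 2.08647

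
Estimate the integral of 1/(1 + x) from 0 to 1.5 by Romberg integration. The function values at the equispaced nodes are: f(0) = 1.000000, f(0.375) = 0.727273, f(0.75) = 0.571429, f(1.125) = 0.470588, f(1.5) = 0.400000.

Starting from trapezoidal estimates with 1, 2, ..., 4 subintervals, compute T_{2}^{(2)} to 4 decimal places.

0.9165

T_{0}^{(0)} (trapezoid, 1 panel, h=1.5000): 1.050000
T_{1}^{(0)} (trapezoid, 2 panels, h=0.7500): 0.953572
T_{2}^{(0)} (trapezoid, 4 panels, h=0.3750): 0.925984
T_{1}^{(1)} = 0.953572 + (0.953572 − 1.050000)/3 = 0.921429
T_{2}^{(1)} = 0.925984 + (0.925984 − 0.953572)/3 = 0.916788
T_{2}^{(2)} = 0.916788 + (0.916788 − 0.921429)/15 = 0.916479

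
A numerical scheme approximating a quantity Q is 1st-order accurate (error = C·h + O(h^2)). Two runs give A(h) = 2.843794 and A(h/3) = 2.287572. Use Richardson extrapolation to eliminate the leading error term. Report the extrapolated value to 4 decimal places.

The leading error scales as h; refining by a factor of 3 reduces it by 3^1 = 3.
Extrapolated value = (3·A(h/3) − A(h)) / (3 − 1)
= (3·2.287572 − 2.843794) / 2
= 4.018922 / 2 = 2.009461

2.0095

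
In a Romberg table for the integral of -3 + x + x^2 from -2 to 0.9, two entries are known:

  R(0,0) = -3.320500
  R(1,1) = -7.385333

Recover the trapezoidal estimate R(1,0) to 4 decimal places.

-6.3691

From R(1,1) = (4·R(1,0) − R(0,0))/3, solve for R(1,0):
4·R(1,0) = 3·(-7.385333) + (-3.320500) = -25.476499
R(1,0) = -6.369125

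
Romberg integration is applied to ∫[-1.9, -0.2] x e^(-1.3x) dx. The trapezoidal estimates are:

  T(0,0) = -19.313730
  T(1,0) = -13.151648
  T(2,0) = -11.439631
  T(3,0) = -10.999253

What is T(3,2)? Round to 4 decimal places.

Richardson extrapolation on the trapezoidal column (denominator 4−1=3):
T(2,1) = (4·(-11.439631) − (-13.151648)) / 3 = -10.868959
T(3,1) = (4·(-10.999253) − (-11.439631)) / 3 = -10.852460
T(3,2) = -10.852460 + (-10.852460 − (-10.868959))/15 = -10.851360

-10.8514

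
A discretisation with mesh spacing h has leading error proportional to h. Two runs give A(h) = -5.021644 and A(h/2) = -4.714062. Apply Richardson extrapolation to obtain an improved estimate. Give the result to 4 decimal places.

-4.4065

Extrapolated value = (2·A(h/2) − A(h)) / (2 − 1)
= (2·(-4.714062) − (-5.021644)) / 1
= -4.406480 / 1 = -4.406480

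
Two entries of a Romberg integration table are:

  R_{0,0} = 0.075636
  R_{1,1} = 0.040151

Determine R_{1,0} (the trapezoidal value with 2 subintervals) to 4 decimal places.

0.0490

From R_{1,1} = (4·R_{1,0} − R_{0,0})/3, solve for R_{1,0}:
4·R_{1,0} = 3·0.040151 + 0.075636 = 0.196089
R_{1,0} = 0.049022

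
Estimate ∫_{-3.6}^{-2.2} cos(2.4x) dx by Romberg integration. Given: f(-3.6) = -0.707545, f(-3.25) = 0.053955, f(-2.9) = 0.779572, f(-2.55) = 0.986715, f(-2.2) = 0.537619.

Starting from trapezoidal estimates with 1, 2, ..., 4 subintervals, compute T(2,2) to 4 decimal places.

T(0,0) (trapezoid, 1 panel, h=1.4000): -0.118948
T(1,0) (trapezoid, 2 panels, h=0.7000): 0.486226
T(2,0) (trapezoid, 4 panels, h=0.3500): 0.607348
T(1,1) = 0.486226 + (0.486226 − (-0.118948))/3 = 0.687951
T(2,1) = 0.607348 + (0.607348 − 0.486226)/3 = 0.647722
T(2,2) = 0.647722 + (0.647722 − 0.687951)/15 = 0.645040

0.6450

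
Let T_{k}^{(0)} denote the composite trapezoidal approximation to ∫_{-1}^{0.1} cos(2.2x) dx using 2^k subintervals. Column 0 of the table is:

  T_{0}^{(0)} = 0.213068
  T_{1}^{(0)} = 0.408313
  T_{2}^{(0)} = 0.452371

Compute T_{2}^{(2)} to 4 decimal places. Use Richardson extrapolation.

T_{1}^{(1)} = 0.408313 + (0.408313 − 0.213068)/3 = 0.473395
T_{2}^{(1)} = 0.452371 + (0.452371 − 0.408313)/3 = 0.467057
T_{2}^{(2)} = 0.467057 + (0.467057 − 0.473395)/15 = 0.466634

0.4666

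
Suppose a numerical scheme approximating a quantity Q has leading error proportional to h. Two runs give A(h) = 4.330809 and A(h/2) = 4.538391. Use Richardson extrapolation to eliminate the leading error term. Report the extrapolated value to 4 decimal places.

4.7460

Extrapolated value = (2·A(h/2) − A(h)) / (2 − 1)
= (2·4.538391 − 4.330809) / 1
= 4.745973 / 1 = 4.745973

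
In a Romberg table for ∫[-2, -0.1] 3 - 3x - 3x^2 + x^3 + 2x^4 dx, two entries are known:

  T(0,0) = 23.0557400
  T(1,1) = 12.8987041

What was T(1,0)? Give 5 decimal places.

From T(1,1) = (4·T(1,0) − T(0,0))/3, solve for T(1,0):
4·T(1,0) = 3·12.8987041 + 23.0557400 = 61.7518523
T(1,0) = 15.4379631

15.43796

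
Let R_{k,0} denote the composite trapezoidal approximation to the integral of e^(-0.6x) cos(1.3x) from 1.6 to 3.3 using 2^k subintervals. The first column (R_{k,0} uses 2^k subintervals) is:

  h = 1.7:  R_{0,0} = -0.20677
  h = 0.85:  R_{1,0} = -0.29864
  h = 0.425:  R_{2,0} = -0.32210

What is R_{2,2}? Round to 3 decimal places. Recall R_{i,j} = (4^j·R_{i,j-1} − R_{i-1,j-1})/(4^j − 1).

-0.330

R_{1,1} = (4·(-0.29864) − (-0.20677)) / 3 = -0.32926
R_{2,1} = -0.32210 + (-0.32210 − (-0.29864))/3 = -0.32992
R_{2,2} = (16·(-0.32992) − (-0.32926)) / 15 = -0.32996
(Column j=1 coincides with Simpson's rule on the same nodes.)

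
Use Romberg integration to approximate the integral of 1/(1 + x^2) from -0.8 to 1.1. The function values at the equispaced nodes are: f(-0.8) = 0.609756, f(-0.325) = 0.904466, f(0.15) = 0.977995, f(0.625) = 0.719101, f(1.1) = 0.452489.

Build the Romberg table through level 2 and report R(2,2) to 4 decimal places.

1.5015

R(0,0) (trapezoid, 1 panel, h=1.9000): 1.009133
R(1,0) (trapezoid, 2 panels, h=0.9500): 1.433662
R(2,0) (trapezoid, 4 panels, h=0.4750): 1.488025
R(1,1) = 1.433662 + (1.433662 − 1.009133)/3 = 1.575172
R(2,1) = 1.488025 + (1.488025 − 1.433662)/3 = 1.506146
R(2,2) = 1.506146 + (1.506146 − 1.575172)/15 = 1.501544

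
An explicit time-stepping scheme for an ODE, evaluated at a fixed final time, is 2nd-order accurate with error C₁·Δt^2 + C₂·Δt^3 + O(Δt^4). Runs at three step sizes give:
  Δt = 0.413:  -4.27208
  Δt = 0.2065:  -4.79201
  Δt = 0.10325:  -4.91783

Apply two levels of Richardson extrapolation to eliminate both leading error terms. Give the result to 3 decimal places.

-4.959

First eliminate the Δt^2 term (factor 2^2 = 4):
  B₁ = (4·(-4.79201) − (-4.27208))/3 = -4.96532
  B₂ = (4·(-4.91783) − (-4.79201))/3 = -4.95977
Then eliminate the Δt^3 term (factor 2^3 = 8):
  (8·(-4.95977) − (-4.96532))/7 = -4.95898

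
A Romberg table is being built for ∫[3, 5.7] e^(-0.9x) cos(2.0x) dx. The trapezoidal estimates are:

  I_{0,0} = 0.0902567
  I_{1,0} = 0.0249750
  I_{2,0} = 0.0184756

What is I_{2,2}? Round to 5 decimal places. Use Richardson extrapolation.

0.01718

Richardson extrapolation on the trapezoidal column (denominator 4−1=3):
I_{1,1} = 0.0249750 + (0.0249750 − 0.0902567)/3 = 0.0032144
I_{2,1} = 0.0184756 + (0.0184756 − 0.0249750)/3 = 0.0163091
I_{2,2} = 0.0163091 + (0.0163091 − 0.0032144)/15 = 0.0171821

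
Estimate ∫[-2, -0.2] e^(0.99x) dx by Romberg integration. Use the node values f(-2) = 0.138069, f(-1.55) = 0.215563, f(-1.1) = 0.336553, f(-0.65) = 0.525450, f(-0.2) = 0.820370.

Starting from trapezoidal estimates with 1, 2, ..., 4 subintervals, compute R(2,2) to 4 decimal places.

R(0,0) (trapezoid, 1 panel, h=1.8000): 0.862595
R(1,0) (trapezoid, 2 panels, h=0.9000): 0.734195
R(2,0) (trapezoid, 4 panels, h=0.4500): 0.700553
R(1,1) = 0.734195 + (0.734195 − 0.862595)/3 = 0.691395
R(2,1) = 0.700553 + (0.700553 − 0.734195)/3 = 0.689339
R(2,2) = 0.689339 + (0.689339 − 0.691395)/15 = 0.689202

0.6892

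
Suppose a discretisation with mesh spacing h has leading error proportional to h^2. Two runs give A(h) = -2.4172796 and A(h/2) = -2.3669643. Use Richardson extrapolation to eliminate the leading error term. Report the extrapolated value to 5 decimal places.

-2.35019

Extrapolated value = (4·A(h/2) − A(h)) / (4 − 1)
= (4·(-2.3669643) − (-2.4172796)) / 3
= -7.0505776 / 3 = -2.3501925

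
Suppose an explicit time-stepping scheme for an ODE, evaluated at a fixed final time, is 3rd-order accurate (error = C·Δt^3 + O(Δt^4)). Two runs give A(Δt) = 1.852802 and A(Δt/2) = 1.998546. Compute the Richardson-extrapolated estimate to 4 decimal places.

2.0194

Extrapolated value = (8·A(Δt/2) − A(Δt)) / (8 − 1)
= (8·1.998546 − 1.852802) / 7
= 14.135566 / 7 = 2.019367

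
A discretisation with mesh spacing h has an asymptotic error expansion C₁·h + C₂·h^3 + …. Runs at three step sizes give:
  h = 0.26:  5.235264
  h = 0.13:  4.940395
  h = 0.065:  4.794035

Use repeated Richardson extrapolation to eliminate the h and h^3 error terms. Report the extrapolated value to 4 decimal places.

First eliminate the h term (factor 2^1 = 2):
  B₁ = (2·4.940395 − 5.235264)/1 = 4.645526
  B₂ = (2·4.794035 − 4.940395)/1 = 4.647675
Then eliminate the h^3 term (factor 2^3 = 8):
  (8·4.647675 − 4.645526)/7 = 4.647982

4.6480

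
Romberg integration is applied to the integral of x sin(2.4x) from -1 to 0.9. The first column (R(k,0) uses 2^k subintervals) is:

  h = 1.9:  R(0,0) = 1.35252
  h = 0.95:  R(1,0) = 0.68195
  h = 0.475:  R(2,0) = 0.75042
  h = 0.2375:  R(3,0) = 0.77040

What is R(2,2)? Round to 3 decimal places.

0.794

Richardson extrapolation on the trapezoidal column (denominator 4−1=3):
R(1,1) = 0.68195 + (0.68195 − 1.35252)/3 = 0.45843
R(2,1) = (4·0.75042 − 0.68195) / 3 = 0.77324
R(2,2) = 0.77324 + (0.77324 − 0.45843)/15 = 0.79423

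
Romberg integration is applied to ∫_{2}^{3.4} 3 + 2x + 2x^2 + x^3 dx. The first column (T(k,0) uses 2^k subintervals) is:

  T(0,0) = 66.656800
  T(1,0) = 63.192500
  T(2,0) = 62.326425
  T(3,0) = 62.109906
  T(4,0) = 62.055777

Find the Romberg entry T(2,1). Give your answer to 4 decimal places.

62.0377

T(2,1) = (4·62.326425 − 63.192500) / 3 = 62.037733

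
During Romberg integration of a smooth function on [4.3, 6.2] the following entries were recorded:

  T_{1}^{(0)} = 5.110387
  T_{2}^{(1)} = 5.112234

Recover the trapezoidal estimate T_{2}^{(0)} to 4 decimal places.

5.1118

From T_{2}^{(1)} = (4·T_{2}^{(0)} − T_{1}^{(0)})/3, solve for T_{2}^{(0)}:
4·T_{2}^{(0)} = 3·5.112234 + 5.110387 = 20.447089
T_{2}^{(0)} = 5.111772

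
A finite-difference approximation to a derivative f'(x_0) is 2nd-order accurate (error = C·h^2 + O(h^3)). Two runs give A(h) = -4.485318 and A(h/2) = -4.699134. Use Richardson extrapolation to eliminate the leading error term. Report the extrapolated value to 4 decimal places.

-4.7704

The leading error scales as h^2; refining by a factor of 2 reduces it by 2^2 = 4.
Extrapolated value = (4·A(h/2) − A(h)) / (4 − 1)
= (4·(-4.699134) − (-4.485318)) / 3
= -14.311218 / 3 = -4.770406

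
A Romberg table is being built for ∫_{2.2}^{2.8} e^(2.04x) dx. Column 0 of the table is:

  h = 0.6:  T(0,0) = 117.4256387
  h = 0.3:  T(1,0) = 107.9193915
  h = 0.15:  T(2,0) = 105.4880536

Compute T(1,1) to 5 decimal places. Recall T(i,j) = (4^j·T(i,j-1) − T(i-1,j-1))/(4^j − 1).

Richardson extrapolation on the trapezoidal column (denominator 4−1=3):
T(1,1) = (4·107.9193915 − 117.4256387) / 3 = 104.7506424

104.75064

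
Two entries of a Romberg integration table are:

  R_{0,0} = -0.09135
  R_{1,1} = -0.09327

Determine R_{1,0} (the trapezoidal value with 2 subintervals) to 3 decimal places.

From R_{1,1} = (4·R_{1,0} − R_{0,0})/3, solve for R_{1,0}:
4·R_{1,0} = 3·(-0.09327) + (-0.09135) = -0.37116
R_{1,0} = -0.09279

-0.093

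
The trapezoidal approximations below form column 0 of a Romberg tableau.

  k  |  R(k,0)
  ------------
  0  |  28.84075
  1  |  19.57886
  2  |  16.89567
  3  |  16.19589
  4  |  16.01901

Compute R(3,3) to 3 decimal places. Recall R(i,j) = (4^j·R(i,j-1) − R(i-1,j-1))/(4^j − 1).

15.960

Richardson extrapolation on the trapezoidal column (denominator 4−1=3):
R(1,1) = (4·19.57886 − 28.84075) / 3 = 16.49156
R(2,1) = (4·16.89567 − 19.57886) / 3 = 16.00127
R(3,1) = (4·16.19589 − 16.89567) / 3 = 15.96263
R(2,2) = (16·16.00127 − 16.49156) / 15 = 15.96858
R(3,2) = (16·15.96263 − 16.00127) / 15 = 15.96005
R(3,3) = (64·15.96005 − 15.96858) / 63 = 15.95991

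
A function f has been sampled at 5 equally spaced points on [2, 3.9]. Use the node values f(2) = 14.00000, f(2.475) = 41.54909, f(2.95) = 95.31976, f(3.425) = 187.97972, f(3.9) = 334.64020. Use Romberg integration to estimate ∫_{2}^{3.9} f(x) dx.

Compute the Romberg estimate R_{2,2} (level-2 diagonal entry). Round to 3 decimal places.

R_{0,0} (trapezoid, 1 panel, h=1.9000): 331.20819
R_{1,0} (trapezoid, 2 panels, h=0.9500): 256.15787
R_{2,0} (trapezoid, 4 panels, h=0.4750): 237.10512
R_{1,1} = 256.15787 + (256.15787 − 331.20819)/3 = 231.14110
R_{2,1} = 237.10512 + (237.10512 − 256.15787)/3 = 230.75420
R_{2,2} = 230.75420 + (230.75420 − 231.14110)/15 = 230.72841

230.728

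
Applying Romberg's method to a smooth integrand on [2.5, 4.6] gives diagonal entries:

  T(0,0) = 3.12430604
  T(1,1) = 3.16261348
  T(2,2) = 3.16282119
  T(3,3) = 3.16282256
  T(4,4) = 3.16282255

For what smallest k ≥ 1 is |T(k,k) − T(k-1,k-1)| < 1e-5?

|T(1,1) − T(0,0)| = 0.03830744 ≥ 1e-5
|T(2,2) − T(1,1)| = 0.00020771 ≥ 1e-5
|T(3,3) − T(2,2)| = 0.00000137 < 1e-5

k = 3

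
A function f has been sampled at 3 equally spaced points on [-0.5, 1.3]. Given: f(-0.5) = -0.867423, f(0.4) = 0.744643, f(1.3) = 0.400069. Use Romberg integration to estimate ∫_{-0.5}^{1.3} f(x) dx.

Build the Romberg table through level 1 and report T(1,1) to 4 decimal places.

T(0,0) (trapezoid, 1 panel, h=1.8000): -0.420619
T(1,0) (trapezoid, 2 panels, h=0.9000): 0.459869
T(1,1) = 0.459869 + (0.459869 − (-0.420619))/3 = 0.753365

0.7534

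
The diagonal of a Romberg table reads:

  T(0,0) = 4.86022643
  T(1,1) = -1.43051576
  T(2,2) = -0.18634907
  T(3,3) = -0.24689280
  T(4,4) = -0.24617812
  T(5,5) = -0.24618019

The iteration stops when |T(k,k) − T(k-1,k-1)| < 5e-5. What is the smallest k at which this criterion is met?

|T(1,1) − T(0,0)| = 6.29074219 ≥ 5e-5
|T(2,2) − T(1,1)| = 1.24416669 ≥ 5e-5
|T(3,3) − T(2,2)| = 0.06054373 ≥ 5e-5
|T(4,4) − T(3,3)| = 0.00071468 ≥ 5e-5
|T(5,5) − T(4,4)| = 0.00000207 < 5e-5

k = 5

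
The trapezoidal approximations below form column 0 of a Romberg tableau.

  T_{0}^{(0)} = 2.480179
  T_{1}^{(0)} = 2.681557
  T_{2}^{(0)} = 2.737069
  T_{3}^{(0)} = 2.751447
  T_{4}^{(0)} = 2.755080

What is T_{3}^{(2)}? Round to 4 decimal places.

2.7563

T_{2}^{(1)} = (4·2.737069 − 2.681557) / 3 = 2.755573
T_{3}^{(1)} = 2.751447 + (2.751447 − 2.737069)/3 = 2.756240
T_{3}^{(2)} = (16·2.756240 − 2.755573) / 15 = 2.756284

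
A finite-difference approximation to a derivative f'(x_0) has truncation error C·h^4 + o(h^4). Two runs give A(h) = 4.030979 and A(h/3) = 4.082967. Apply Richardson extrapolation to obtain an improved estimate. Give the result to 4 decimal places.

The leading error scales as h^4; refining by a factor of 3 reduces it by 3^4 = 81.
Extrapolated value = (81·A(h/3) − A(h)) / (81 − 1)
= (81·4.082967 − 4.030979) / 80
= 326.689348 / 80 = 4.083617

4.0836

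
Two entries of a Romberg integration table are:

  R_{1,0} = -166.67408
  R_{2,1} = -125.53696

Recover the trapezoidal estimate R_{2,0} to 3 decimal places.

-135.821

From R_{2,1} = (4·R_{2,0} − R_{1,0})/3, solve for R_{2,0}:
4·R_{2,0} = 3·(-125.53696) + (-166.67408) = -543.28496
R_{2,0} = -135.82124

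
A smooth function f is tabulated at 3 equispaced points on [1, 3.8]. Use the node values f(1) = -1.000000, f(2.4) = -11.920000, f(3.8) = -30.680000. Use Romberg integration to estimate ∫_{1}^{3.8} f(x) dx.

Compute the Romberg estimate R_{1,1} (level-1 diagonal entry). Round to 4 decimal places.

-37.0347

R_{0,0} (trapezoid, 1 panel, h=2.8000): -44.352000
R_{1,0} (trapezoid, 2 panels, h=1.4000): -38.864000
R_{1,1} = -38.864000 + (-38.864000 − (-44.352000))/3 = -37.034667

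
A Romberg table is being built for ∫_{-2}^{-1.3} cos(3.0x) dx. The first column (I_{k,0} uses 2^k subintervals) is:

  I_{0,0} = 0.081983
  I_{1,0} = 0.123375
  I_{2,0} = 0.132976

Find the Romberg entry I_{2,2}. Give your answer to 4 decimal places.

0.1361

I_{1,1} = (4·0.123375 − 0.081983) / 3 = 0.137172
I_{2,1} = 0.132976 + (0.132976 − 0.123375)/3 = 0.136176
I_{2,2} = (16·0.136176 − 0.137172) / 15 = 0.136110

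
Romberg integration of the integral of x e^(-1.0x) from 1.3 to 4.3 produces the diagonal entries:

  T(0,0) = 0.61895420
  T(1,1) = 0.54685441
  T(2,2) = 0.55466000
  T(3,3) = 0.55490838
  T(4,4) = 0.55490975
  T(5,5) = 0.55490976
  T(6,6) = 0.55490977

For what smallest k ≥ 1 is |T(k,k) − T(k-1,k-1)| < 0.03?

|T(1,1) − T(0,0)| = 0.07209979 ≥ 0.03
|T(2,2) − T(1,1)| = 0.00780559 < 0.03

k = 2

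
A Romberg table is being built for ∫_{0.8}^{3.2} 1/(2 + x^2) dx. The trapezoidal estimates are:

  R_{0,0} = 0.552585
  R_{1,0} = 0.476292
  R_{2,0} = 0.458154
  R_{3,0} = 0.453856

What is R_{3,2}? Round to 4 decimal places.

Richardson extrapolation on the trapezoidal column (denominator 4−1=3):
R_{2,1} = 0.458154 + (0.458154 − 0.476292)/3 = 0.452108
R_{3,1} = (4·0.453856 − 0.458154) / 3 = 0.452423
R_{3,2} = (16·0.452423 − 0.452108) / 15 = 0.452444

0.4524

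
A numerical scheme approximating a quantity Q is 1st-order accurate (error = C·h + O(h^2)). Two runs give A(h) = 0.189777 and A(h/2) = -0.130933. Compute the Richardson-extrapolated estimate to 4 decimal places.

Extrapolated value = (2·A(h/2) − A(h)) / (2 − 1)
= (2·(-0.130933) − 0.189777) / 1
= -0.451643 / 1 = -0.451643

-0.4516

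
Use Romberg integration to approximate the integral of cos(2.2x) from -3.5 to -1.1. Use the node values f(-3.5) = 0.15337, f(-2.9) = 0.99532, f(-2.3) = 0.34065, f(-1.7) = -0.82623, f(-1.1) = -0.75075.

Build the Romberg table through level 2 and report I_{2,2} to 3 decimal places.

0.142

I_{0,0} (trapezoid, 1 panel, h=2.4000): -0.71686
I_{1,0} (trapezoid, 2 panels, h=1.2000): 0.05035
I_{2,0} (trapezoid, 4 panels, h=0.6000): 0.12663
I_{1,1} = 0.05035 + (0.05035 − (-0.71686))/3 = 0.30609
I_{2,1} = 0.12663 + (0.12663 − 0.05035)/3 = 0.15206
I_{2,2} = 0.15206 + (0.15206 − 0.30609)/15 = 0.14179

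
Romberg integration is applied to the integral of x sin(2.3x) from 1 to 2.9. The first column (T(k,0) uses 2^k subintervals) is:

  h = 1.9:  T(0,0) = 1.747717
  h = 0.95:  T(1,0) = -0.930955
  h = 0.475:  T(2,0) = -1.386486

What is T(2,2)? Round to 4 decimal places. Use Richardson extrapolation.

-1.5193

T(1,1) = (4·(-0.930955) − 1.747717) / 3 = -1.823846
T(2,1) = -1.386486 + (-1.386486 − (-0.930955))/3 = -1.538330
T(2,2) = (16·(-1.538330) − (-1.823846)) / 15 = -1.519296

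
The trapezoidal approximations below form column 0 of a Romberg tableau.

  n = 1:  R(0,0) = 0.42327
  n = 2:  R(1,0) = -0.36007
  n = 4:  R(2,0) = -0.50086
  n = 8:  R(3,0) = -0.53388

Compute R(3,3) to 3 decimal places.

R(1,1) = -0.36007 + (-0.36007 − 0.42327)/3 = -0.62118
R(2,1) = -0.50086 + (-0.50086 − (-0.36007))/3 = -0.54779
R(3,1) = -0.53388 + (-0.53388 − (-0.50086))/3 = -0.54489
R(2,2) = -0.54779 + (-0.54779 − (-0.62118))/15 = -0.54290
R(3,2) = -0.54489 + (-0.54489 − (-0.54779))/15 = -0.54470
R(3,3) = (64·(-0.54470) − (-0.54290)) / 63 = -0.54473
(Column j=1 coincides with Simpson's rule on the same nodes.)

-0.545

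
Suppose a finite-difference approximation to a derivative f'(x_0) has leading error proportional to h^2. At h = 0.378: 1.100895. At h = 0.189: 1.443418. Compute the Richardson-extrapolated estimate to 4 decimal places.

The leading error scales as h^2; refining by a factor of 2 reduces it by 2^2 = 4.
Extrapolated value = (4·A(h/2) − A(h)) / (4 − 1)
= (4·1.443418 − 1.100895) / 3
= 4.672777 / 3 = 1.557592

1.5576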